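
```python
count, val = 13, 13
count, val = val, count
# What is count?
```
Trace:
  count=13, val=13
  count=13, val=13

Final answer: 13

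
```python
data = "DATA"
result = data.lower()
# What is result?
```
Trace:
  data='DATA'
  data='DATA', result='data'

Final answer: 'data'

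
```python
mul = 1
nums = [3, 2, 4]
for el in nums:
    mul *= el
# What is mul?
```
Trace:
  mul=1
  mul=3, el=3
  mul=6, el=2
  mul=24, el=4

Final answer: 24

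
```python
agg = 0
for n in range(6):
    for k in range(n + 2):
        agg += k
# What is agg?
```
Trace:
  agg=0
  agg=0, n=0, k=0
  agg=1, n=0, k=1
  agg=1, n=1, k=0
  agg=2, n=1, k=1
  agg=4, n=1, k=2
  agg=4, n=2, k=0
  agg=5, n=2, k=1
  agg=7, n=2, k=2
  agg=10, n=2, k=3
  agg=10, n=3, k=0
  agg=11, n=3, k=1
  agg=13, n=3, k=2
  agg=16, n=3, k=3
  agg=20, n=3, k=4
  agg=20, n=4, k=0
  agg=21, n=4, k=1
  agg=23, n=4, k=2
  agg=26, n=4, k=3
  agg=30, n=4, k=4
  agg=35, n=4, k=5
  agg=35, n=5, k=0
  agg=36, n=5, k=1
  agg=38, n=5, k=2
  agg=41, n=5, k=3
  agg=45, n=5, k=4
  agg=50, n=5, k=5
  agg=56, n=5, k=6

Final answer: 56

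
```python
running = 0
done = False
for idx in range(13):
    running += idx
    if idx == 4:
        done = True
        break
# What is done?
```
Trace:
  running=0
  running=0, done=False
  running=0, done=False, idx=0
  running=1, done=False, idx=1
  running=3, done=False, idx=2
  running=6, done=False, idx=3
  running=10, done=True, idx=4

Final answer: True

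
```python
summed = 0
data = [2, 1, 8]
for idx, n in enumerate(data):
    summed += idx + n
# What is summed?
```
Trace:
  summed=0
  summed=2, idx=0, n=2
  summed=4, idx=1, n=1
  summed=14, idx=2, n=8

Final answer: 14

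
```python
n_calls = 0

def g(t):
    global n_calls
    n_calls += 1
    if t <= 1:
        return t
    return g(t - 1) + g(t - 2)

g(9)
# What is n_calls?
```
Call trace (a repeated sub-call is expanded the first time; later identical calls just restate its return value):
g(t=9)
  g(t=8)
    g(t=7)
      g(t=6)
        g(t=5)
          g(t=4)
            g(t=3)
              g(t=2)
                g(t=1)
                -> return 1
                g(t=0)
                -> return 0
              -> return 1
              g(t=1)
              -> return 1
            -> return 2
            g(t=2) -> return 1  (same call as traced above)
          -> return 3
          g(t=3) -> return 2  (same call as traced above)
        -> return 5
        g(t=4) -> return 3  (same call as traced above)
      -> return 8
      g(t=5) -> return 5  (same call as traced above)
    -> return 13
    g(t=6) -> return 8  (same call as traced above)
  -> return 21
  g(t=7) -> return 13  (same call as traced above)
-> return 34

n_calls is incremented once per call, so count the calls in each subtree. Let C(t) = number of calls made by g(t).
C(0) = C(1) = 1 (base case, no recursion); C(t) = 1 + C(t - 1) + C(t - 2) otherwise.
C(2) = 1 + C(1) + C(0) = 1 + 1 + 1 = 3
C(3) = 1 + C(2) + C(1) = 1 + 3 + 1 = 5
C(4) = 1 + C(3) + C(2) = 1 + 5 + 3 = 9
C(5) = 1 + C(4) + C(3) = 1 + 9 + 5 = 15
C(6) = 1 + C(5) + C(4) = 1 + 15 + 9 = 25
C(7) = 1 + C(6) + C(5) = 1 + 25 + 15 = 41
C(8) = 1 + C(7) + C(6) = 1 + 41 + 25 = 67
C(9) = 1 + C(8) + C(7) = 1 + 67 + 41 = 109
n_calls = C(9) = 109

Final answer: 109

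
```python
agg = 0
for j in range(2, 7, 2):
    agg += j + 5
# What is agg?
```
Trace:
  agg=0
  agg=7, j=2
  agg=16, j=4
  agg=27, j=6

Final answer: 27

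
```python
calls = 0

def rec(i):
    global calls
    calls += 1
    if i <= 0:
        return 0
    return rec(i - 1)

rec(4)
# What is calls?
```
Call trace:
rec(i=4)
  rec(i=3)
    rec(i=2)
      rec(i=1)
        rec(i=0)
        -> return 0
      -> return 0
    -> return 0
  -> return 0
-> return 0

calls is incremented once per call. rec is entered once for each i = 4, 3, 2, 1, 0 (the i <= 0 call returns without recursing), i.e. 4 + 1 calls.
calls = 5

Final answer: 5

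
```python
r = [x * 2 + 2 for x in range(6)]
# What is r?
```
Trace:
  x=0
  x=1
  x=2
  x=3
  x=4
  x=5
  r=[2, 4, 6, 8, 10, 12]

Final answer: [2, 4, 6, 8, 10, 12]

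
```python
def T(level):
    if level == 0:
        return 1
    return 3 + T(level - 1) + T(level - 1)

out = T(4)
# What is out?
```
Call trace (a repeated sub-call is expanded the first time; later identical calls just restate its return value):
T(level=4)
  T(level=3)
    T(level=2)
      T(level=1)
        T(level=0)
        -> return 1
        T(level=0)
        -> return 1
      -> return 5
      T(level=1) -> return 5  (same call as traced above)
    -> return 13
    T(level=2) -> return 13  (same call as traced above)
  -> return 29
  T(level=3) -> return 29  (same call as traced above)
-> return 61

Final answer: 61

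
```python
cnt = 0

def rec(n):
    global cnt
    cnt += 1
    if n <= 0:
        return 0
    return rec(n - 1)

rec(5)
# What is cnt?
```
Call trace:
rec(n=5)
  rec(n=4)
    rec(n=3)
      rec(n=2)
        rec(n=1)
          rec(n=0)
          -> return 0
        -> return 0
      -> return 0
    -> return 0
  -> return 0
-> return 0

cnt is incremented once per call. rec is entered once for each n = 5, 4, 3, 2, 1, 0 (the n <= 0 call returns without recursing), i.e. 5 + 1 calls.
cnt = 6

Final answer: 6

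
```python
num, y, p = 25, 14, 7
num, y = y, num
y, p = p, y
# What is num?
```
Trace:
  num=25, y=14, p=7
  num=14, y=25, p=7
  num=14, y=7, p=25

Final answer: 14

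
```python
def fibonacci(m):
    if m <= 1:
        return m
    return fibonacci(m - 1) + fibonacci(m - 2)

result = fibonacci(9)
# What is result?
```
Call trace (a repeated sub-call is expanded the first time; later identical calls just restate its return value):
fibonacci(m=9)
  fibonacci(m=8)
    fibonacci(m=7)
      fibonacci(m=6)
        fibonacci(m=5)
          fibonacci(m=4)
            fibonacci(m=3)
              fibonacci(m=2)
                fibonacci(m=1)
                -> return 1
                fibonacci(m=0)
                -> return 0
              -> return 1
              fibonacci(m=1)
              -> return 1
            -> return 2
            fibonacci(m=2) -> return 1  (same call as traced above)
          -> return 3
          fibonacci(m=3) -> return 2  (same call as traced above)
        -> return 5
        fibonacci(m=4) -> return 3  (same call as traced above)
      -> return 8
      fibonacci(m=5) -> return 5  (same call as traced above)
    -> return 13
    fibonacci(m=6) -> return 8  (same call as traced above)
  -> return 21
  fibonacci(m=7) -> return 13  (same call as traced above)
-> return 34

Final answer: 34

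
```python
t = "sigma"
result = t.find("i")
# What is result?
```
Trace:
  t='sigma'
  t='sigma', result=1

Final answer: 1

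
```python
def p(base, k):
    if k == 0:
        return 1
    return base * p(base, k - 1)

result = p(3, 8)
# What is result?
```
Call trace:
p(base=3, k=8)
  p(base=3, k=7)
    p(base=3, k=6)
      p(base=3, k=5)
        p(base=3, k=4)
          p(base=3, k=3)
            p(base=3, k=2)
              p(base=3, k=1)
                p(base=3, k=0)
                -> return 1
              -> return 3
            -> return 9
          -> return 27
        -> return 81
      -> return 243
    -> return 729
  -> return 2187
-> return 6561

Final answer: 6561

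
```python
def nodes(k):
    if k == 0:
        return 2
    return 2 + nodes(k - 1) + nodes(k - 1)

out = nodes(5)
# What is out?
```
Call trace (a repeated sub-call is expanded the first time; later identical calls just restate its return value):
nodes(k=5)
  nodes(k=4)
    nodes(k=3)
      nodes(k=2)
        nodes(k=1)
          nodes(k=0)
          -> return 2
          nodes(k=0)
          -> return 2
        -> return 6
        nodes(k=1) -> return 6  (same call as traced above)
      -> return 14
      nodes(k=2) -> return 14  (same call as traced above)
    -> return 30
    nodes(k=3) -> return 30  (same call as traced above)
  -> return 62
  nodes(k=4) -> return 62  (same call as traced above)
-> return 126

Final answer: 126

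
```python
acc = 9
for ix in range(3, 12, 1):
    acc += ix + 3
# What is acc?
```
Trace:
  acc=9
  acc=15, ix=3
  acc=22, ix=4
  acc=30, ix=5
  acc=39, ix=6
  acc=49, ix=7
  acc=60, ix=8
  acc=72, ix=9
  acc=85, ix=10
  acc=99, ix=11

Final answer: 99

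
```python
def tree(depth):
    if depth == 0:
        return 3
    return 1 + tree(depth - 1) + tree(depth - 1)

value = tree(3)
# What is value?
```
Call trace (a repeated sub-call is expanded the first time; later identical calls just restate its return value):
tree(depth=3)
  tree(depth=2)
    tree(depth=1)
      tree(depth=0)
      -> return 3
      tree(depth=0)
      -> return 3
    -> return 7
    tree(depth=1) -> return 7  (same call as traced above)
  -> return 15
  tree(depth=2) -> return 15  (same call as traced above)
-> return 31

Final answer: 31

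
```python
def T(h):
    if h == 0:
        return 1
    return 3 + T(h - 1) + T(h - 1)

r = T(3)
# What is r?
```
Call trace (a repeated sub-call is expanded the first time; later identical calls just restate its return value):
T(h=3)
  T(h=2)
    T(h=1)
      T(h=0)
      -> return 1
      T(h=0)
      -> return 1
    -> return 5
    T(h=1) -> return 5  (same call as traced above)
  -> return 13
  T(h=2) -> return 13  (same call as traced above)
-> return 29

Final answer: 29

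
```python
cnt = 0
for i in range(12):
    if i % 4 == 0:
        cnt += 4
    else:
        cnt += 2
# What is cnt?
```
Trace:
  cnt=0
  cnt=4, i=0
  cnt=6, i=1
  cnt=8, i=2
  cnt=10, i=3
  cnt=14, i=4
  cnt=16, i=5
  cnt=18, i=6
  cnt=20, i=7
  cnt=24, i=8
  cnt=26, i=9
  cnt=28, i=10
  cnt=30, i=11

Final answer: 30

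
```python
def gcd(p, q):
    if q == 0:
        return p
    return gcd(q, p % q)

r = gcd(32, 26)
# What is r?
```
Call trace:
gcd(p=32, q=26)
  gcd(p=26, q=6)
    gcd(p=6, q=2)
      gcd(p=2, q=0)
      -> return 2
    -> return 2
  -> return 2
-> return 2

Final answer: 2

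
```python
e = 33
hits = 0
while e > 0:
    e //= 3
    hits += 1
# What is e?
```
Trace:
  e=33
  e=33, hits=0
  e=11, hits=1
  e=3, hits=2
  e=1, hits=3
  e=0, hits=4

Final answer: 0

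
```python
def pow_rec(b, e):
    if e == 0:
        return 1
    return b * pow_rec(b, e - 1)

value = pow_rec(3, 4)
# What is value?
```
Call trace:
pow_rec(b=3, e=4)
  pow_rec(b=3, e=3)
    pow_rec(b=3, e=2)
      pow_rec(b=3, e=1)
        pow_rec(b=3, e=0)
        -> return 1
      -> return 3
    -> return 9
  -> return 27
-> return 81

Final answer: 81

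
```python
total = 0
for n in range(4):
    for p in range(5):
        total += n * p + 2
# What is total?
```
Trace:
  total=0
  total=2, n=0, p=0
  total=4, n=0, p=1
  total=6, n=0, p=2
  total=8, n=0, p=3
  total=10, n=0, p=4
  total=12, n=1, p=0
  total=15, n=1, p=1
  total=19, n=1, p=2
  total=24, n=1, p=3
  total=30, n=1, p=4
  total=32, n=2, p=0
  total=36, n=2, p=1
  total=42, n=2, p=2
  total=50, n=2, p=3
  total=60, n=2, p=4
  total=62, n=3, p=0
  total=67, n=3, p=1
  total=75, n=3, p=2
  total=86, n=3, p=3
  total=100, n=3, p=4

Final answer: 100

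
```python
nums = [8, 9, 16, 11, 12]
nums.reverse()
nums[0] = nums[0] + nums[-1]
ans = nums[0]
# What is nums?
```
Trace:
  nums=[8, 9, 16, 11, 12]
  nums=[12, 11, 16, 9, 8]
  nums=[20, 11, 16, 9, 8]
  nums=[20, 11, 16, 9, 8], ans=20

Final answer: [20, 11, 16, 9, 8]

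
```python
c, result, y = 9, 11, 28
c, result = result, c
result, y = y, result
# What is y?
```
Trace:
  c=9, result=11, y=28
  c=11, result=9, y=28
  c=11, result=28, y=9

Final answer: 9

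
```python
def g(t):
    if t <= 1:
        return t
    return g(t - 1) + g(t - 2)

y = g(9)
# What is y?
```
Call trace (a repeated sub-call is expanded the first time; later identical calls just restate its return value):
g(t=9)
  g(t=8)
    g(t=7)
      g(t=6)
        g(t=5)
          g(t=4)
            g(t=3)
              g(t=2)
                g(t=1)
                -> return 1
                g(t=0)
                -> return 0
              -> return 1
              g(t=1)
              -> return 1
            -> return 2
            g(t=2) -> return 1  (same call as traced above)
          -> return 3
          g(t=3) -> return 2  (same call as traced above)
        -> return 5
        g(t=4) -> return 3  (same call as traced above)
      -> return 8
      g(t=5) -> return 5  (same call as traced above)
    -> return 13
    g(t=6) -> return 8  (same call as traced above)
  -> return 21
  g(t=7) -> return 13  (same call as traced above)
-> return 34

Final answer: 34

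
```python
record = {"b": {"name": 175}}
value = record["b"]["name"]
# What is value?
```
Trace:
  record={'b': {'name': 175}}
  record={'b': {'name': 175}}, value=175

Final answer: 175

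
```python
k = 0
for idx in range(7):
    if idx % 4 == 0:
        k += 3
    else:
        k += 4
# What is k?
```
Trace:
  k=0
  k=3, idx=0
  k=7, idx=1
  k=11, idx=2
  k=15, idx=3
  k=18, idx=4
  k=22, idx=5
  k=26, idx=6

Final answer: 26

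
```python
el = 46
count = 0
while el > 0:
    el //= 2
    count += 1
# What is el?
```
Trace:
  el=46
  el=46, count=0
  el=23, count=1
  el=11, count=2
  el=5, count=3
  el=2, count=4
  el=1, count=5
  el=0, count=6

Final answer: 0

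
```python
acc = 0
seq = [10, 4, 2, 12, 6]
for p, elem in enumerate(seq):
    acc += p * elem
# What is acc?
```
Trace:
  acc=0
  acc=0, p=0, elem=10
  acc=4, p=1, elem=4
  acc=8, p=2, elem=2
  acc=44, p=3, elem=12
  acc=68, p=4, elem=6

Final answer: 68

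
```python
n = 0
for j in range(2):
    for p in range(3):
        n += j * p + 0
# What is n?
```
Trace:
  n=0
  n=0, j=0, p=0
  n=0, j=0, p=1
  n=0, j=0, p=2
  n=0, j=1, p=0
  n=1, j=1, p=1
  n=3, j=1, p=2

Final answer: 3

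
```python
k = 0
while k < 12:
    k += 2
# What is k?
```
Trace:
  k=0
  k=2
  k=4
  k=6
  k=8
  k=10
  k=12

Final answer: 12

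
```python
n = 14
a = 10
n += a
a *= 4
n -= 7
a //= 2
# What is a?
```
Trace:
  n=14
  n=14, a=10
  n=24, a=10
  n=24, a=40
  n=17, a=40
  n=17, a=20

Final answer: 20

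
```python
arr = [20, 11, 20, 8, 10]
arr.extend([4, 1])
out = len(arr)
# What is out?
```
Trace:
  arr=[20, 11, 20, 8, 10]
  arr=[20, 11, 20, 8, 10, 4, 1]
  arr=[20, 11, 20, 8, 10, 4, 1], out=7

Final answer: 7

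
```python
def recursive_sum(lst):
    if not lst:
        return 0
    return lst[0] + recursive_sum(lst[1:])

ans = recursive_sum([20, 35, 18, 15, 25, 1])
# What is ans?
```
Call trace:
recursive_sum(lst=[20, 35, 18, 15, 25, 1])
  recursive_sum(lst=[35, 18, 15, 25, 1])
    recursive_sum(lst=[18, 15, 25, 1])
      recursive_sum(lst=[15, 25, 1])
        recursive_sum(lst=[25, 1])
          recursive_sum(lst=[1])
            recursive_sum(lst=[])
            -> return 0
          -> return 1
        -> return 26
      -> return 41
    -> return 59
  -> return 94
-> return 114

Final answer: 114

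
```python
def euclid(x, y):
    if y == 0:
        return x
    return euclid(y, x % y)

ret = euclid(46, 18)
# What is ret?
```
Call trace:
euclid(x=46, y=18)
  euclid(x=18, y=10)
    euclid(x=10, y=8)
      euclid(x=8, y=2)
        euclid(x=2, y=0)
        -> return 2
      -> return 2
    -> return 2
  -> return 2
-> return 2

Final answer: 2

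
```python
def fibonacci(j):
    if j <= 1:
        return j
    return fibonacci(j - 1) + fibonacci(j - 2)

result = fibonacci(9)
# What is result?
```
Call trace (a repeated sub-call is expanded the first time; later identical calls just restate its return value):
fibonacci(j=9)
  fibonacci(j=8)
    fibonacci(j=7)
      fibonacci(j=6)
        fibonacci(j=5)
          fibonacci(j=4)
            fibonacci(j=3)
              fibonacci(j=2)
                fibonacci(j=1)
                -> return 1
                fibonacci(j=0)
                -> return 0
              -> return 1
              fibonacci(j=1)
              -> return 1
            -> return 2
            fibonacci(j=2) -> return 1  (same call as traced above)
          -> return 3
          fibonacci(j=3) -> return 2  (same call as traced above)
        -> return 5
        fibonacci(j=4) -> return 3  (same call as traced above)
      -> return 8
      fibonacci(j=5) -> return 5  (same call as traced above)
    -> return 13
    fibonacci(j=6) -> return 8  (same call as traced above)
  -> return 21
  fibonacci(j=7) -> return 13  (same call as traced above)
-> return 34

Final answer: 34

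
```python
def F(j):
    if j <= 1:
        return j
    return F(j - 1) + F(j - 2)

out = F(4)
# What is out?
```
Call trace (a repeated sub-call is expanded the first time; later identical calls just restate its return value):
F(j=4)
  F(j=3)
    F(j=2)
      F(j=1)
      -> return 1
      F(j=0)
      -> return 0
    -> return 1
    F(j=1)
    -> return 1
  -> return 2
  F(j=2) -> return 1  (same call as traced above)
-> return 3

Final answer: 3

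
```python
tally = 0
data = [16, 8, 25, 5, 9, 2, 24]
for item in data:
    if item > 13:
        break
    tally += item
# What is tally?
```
Trace:
  tally=0
  tally=0, item=16

Final answer: 0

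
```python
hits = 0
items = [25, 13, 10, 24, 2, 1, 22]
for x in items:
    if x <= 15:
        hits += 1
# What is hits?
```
Trace:
  hits=0
  hits=0, x=25
  hits=1, x=13
  hits=2, x=10
  hits=2, x=24
  hits=3, x=2
  hits=4, x=1
  hits=4, x=22

Final answer: 4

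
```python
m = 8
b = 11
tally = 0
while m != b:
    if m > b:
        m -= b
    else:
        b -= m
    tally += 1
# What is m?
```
Trace:
  m=8
  m=8, b=11
  m=8, b=11, tally=0
  m=8, b=3, tally=1
  m=5, b=3, tally=2
  m=2, b=3, tally=3
  m=2, b=1, tally=4
  m=1, b=1, tally=5

Final answer: 1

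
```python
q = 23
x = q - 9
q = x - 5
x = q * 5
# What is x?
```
Trace:
  q=23
  q=23, x=14
  q=9, x=14
  q=9, x=45

Final answer: 45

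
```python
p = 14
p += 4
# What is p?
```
Trace:
  p=14
  p=18

Final answer: 18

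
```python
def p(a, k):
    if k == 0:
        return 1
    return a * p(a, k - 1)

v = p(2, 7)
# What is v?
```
Call trace:
p(a=2, k=7)
  p(a=2, k=6)
    p(a=2, k=5)
      p(a=2, k=4)
        p(a=2, k=3)
          p(a=2, k=2)
            p(a=2, k=1)
              p(a=2, k=0)
              -> return 1
            -> return 2
          -> return 4
        -> return 8
      -> return 16
    -> return 32
  -> return 64
-> return 128

Final answer: 128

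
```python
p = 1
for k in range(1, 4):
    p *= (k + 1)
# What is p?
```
Trace:
  p=1
  p=2, k=1
  p=6, k=2
  p=24, k=3

Final answer: 24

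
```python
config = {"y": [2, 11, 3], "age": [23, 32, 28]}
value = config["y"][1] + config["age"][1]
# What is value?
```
Trace:
  config={'y': [2, 11, 3], 'age': [23, 32, 28]}
  config={'y': [2, 11, 3], 'age': [23, 32, 28]}, value=43

Final answer: 43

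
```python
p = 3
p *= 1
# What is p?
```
Trace:
  p=3
  p=3

Final answer: 3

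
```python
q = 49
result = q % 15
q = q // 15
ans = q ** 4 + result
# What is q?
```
Trace:
  q=49
  q=49, result=4
  q=3, result=4
  q=3, result=4, ans=85

Final answer: 3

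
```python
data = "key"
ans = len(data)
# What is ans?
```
Trace:
  data='key'
  data='key', ans=3

Final answer: 3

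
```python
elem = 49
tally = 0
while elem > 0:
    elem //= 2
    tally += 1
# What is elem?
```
Trace:
  elem=49
  elem=49, tally=0
  elem=24, tally=1
  elem=12, tally=2
  elem=6, tally=3
  elem=3, tally=4
  elem=1, tally=5
  elem=0, tally=6

Final answer: 0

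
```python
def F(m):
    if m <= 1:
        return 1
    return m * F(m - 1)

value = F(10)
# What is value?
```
Call trace:
F(m=10)
  F(m=9)
    F(m=8)
      F(m=7)
        F(m=6)
          F(m=5)
            F(m=4)
              F(m=3)
                F(m=2)
                  F(m=1)
                  -> return 1
                -> return 2
              -> return 6
            -> return 24
          -> return 120
        -> return 720
      -> return 5040
    -> return 40320
  -> return 362880
-> return 3628800

Final answer: 3628800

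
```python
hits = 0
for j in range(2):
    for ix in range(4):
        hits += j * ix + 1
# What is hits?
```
Trace:
  hits=0
  hits=1, j=0, ix=0
  hits=2, j=0, ix=1
  hits=3, j=0, ix=2
  hits=4, j=0, ix=3
  hits=5, j=1, ix=0
  hits=7, j=1, ix=1
  hits=10, j=1, ix=2
  hits=14, j=1, ix=3

Final answer: 14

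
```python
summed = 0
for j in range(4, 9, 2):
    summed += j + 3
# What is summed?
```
Trace:
  summed=0
  summed=7, j=4
  summed=16, j=6
  summed=27, j=8

Final answer: 27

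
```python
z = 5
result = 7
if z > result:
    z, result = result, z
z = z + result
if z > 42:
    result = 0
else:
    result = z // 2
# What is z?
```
Trace:
  z=5
  z=5, result=7
  z=5, result=7
  z=12, result=7
  z=12, result=6

Final answer: 12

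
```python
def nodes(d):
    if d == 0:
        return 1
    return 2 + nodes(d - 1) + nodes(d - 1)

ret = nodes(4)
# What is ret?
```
Call trace (a repeated sub-call is expanded the first time; later identical calls just restate its return value):
nodes(d=4)
  nodes(d=3)
    nodes(d=2)
      nodes(d=1)
        nodes(d=0)
        -> return 1
        nodes(d=0)
        -> return 1
      -> return 4
      nodes(d=1) -> return 4  (same call as traced above)
    -> return 10
    nodes(d=2) -> return 10  (same call as traced above)
  -> return 22
  nodes(d=3) -> return 22  (same call as traced above)
-> return 46

Final answer: 46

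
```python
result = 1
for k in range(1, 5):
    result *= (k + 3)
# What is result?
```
Trace:
  result=1
  result=4, k=1
  result=20, k=2
  result=120, k=3
  result=840, k=4

Final answer: 840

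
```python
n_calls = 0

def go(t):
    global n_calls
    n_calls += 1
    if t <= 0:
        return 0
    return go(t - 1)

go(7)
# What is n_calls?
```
Call trace:
go(t=7)
  go(t=6)
    go(t=5)
      go(t=4)
        go(t=3)
          go(t=2)
            go(t=1)
              go(t=0)
              -> return 0
            -> return 0
          -> return 0
        -> return 0
      -> return 0
    -> return 0
  -> return 0
-> return 0

n_calls is incremented once per call. go is entered once for each t = 7, 6, 5, 4, 3, 2, 1, 0 (the t <= 0 call returns without recursing), i.e. 7 + 1 calls.
n_calls = 8

Final answer: 8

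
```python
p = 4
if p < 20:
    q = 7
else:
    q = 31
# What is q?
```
Trace:
  p=4
  p=4, q=7

Final answer: 7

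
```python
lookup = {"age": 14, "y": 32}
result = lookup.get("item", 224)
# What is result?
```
Trace:
  lookup={'age': 14, 'y': 32}
  lookup={'age': 14, 'y': 32}, result=224

Final answer: 224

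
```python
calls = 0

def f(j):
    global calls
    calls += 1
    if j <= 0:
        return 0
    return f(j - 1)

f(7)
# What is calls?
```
Call trace:
f(j=7)
  f(j=6)
    f(j=5)
      f(j=4)
        f(j=3)
          f(j=2)
            f(j=1)
              f(j=0)
              -> return 0
            -> return 0
          -> return 0
        -> return 0
      -> return 0
    -> return 0
  -> return 0
-> return 0

calls is incremented once per call. f is entered once for each j = 7, 6, 5, 4, 3, 2, 1, 0 (the j <= 0 call returns without recursing), i.e. 7 + 1 calls.
calls = 8

Final answer: 8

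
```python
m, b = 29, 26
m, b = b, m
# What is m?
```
Trace:
  m=29, b=26
  m=26, b=29

Final answer: 26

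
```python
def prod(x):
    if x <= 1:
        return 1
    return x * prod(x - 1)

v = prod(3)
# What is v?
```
Call trace:
prod(x=3)
  prod(x=2)
    prod(x=1)
    -> return 1
  -> return 2
-> return 6

Final answer: 6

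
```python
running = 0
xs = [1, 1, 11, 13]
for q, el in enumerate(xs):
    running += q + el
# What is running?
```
Trace:
  running=0
  running=1, q=0, el=1
  running=3, q=1, el=1
  running=16, q=2, el=11
  running=32, q=3, el=13

Final answer: 32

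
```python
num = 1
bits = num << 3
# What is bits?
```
Trace:
  num=1
  num=1, bits=8

Final answer: 8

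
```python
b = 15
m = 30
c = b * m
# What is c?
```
Trace:
  b=15
  b=15, m=30
  b=15, m=30, c=450

Final answer: 450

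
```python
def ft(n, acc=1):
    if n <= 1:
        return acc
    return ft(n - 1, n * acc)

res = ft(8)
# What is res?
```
Call trace:
ft(n=8, acc=1)
  ft(n=7, acc=8)
    ft(n=6, acc=56)
      ft(n=5, acc=336)
        ft(n=4, acc=1680)
          ft(n=3, acc=6720)
            ft(n=2, acc=20160)
              ft(n=1, acc=40320)
              -> return 40320
            -> return 40320
          -> return 40320
        -> return 40320
      -> return 40320
    -> return 40320
  -> return 40320
-> return 40320

Final answer: 40320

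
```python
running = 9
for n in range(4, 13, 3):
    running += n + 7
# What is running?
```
Trace:
  running=9
  running=20, n=4
  running=34, n=7
  running=51, n=10

Final answer: 51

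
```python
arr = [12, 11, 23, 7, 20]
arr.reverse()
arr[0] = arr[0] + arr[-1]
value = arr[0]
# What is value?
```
Trace:
  arr=[12, 11, 23, 7, 20]
  arr=[20, 7, 23, 11, 12]
  arr=[32, 7, 23, 11, 12]
  arr=[32, 7, 23, 11, 12], value=32

Final answer: 32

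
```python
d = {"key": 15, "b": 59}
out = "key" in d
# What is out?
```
Trace:
  d={'key': 15, 'b': 59}
  d={'key': 15, 'b': 59}, out=True

Final answer: True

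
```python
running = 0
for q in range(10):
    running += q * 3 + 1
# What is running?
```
Trace:
  running=0
  running=1, q=0
  running=5, q=1
  running=12, q=2
  running=22, q=3
  running=35, q=4
  running=51, q=5
  running=70, q=6
  running=92, q=7
  running=117, q=8
  running=145, q=9

Final answer: 145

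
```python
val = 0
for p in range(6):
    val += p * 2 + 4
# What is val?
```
Trace:
  val=0
  val=4, p=0
  val=10, p=1
  val=18, p=2
  val=28, p=3
  val=40, p=4
  val=54, p=5

Final answer: 54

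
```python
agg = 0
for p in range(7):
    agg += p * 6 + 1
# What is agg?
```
Trace:
  agg=0
  agg=1, p=0
  agg=8, p=1
  agg=21, p=2
  agg=40, p=3
  agg=65, p=4
  agg=96, p=5
  agg=133, p=6

Final answer: 133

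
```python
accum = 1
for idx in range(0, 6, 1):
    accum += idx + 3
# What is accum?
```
Trace:
  accum=1
  accum=4, idx=0
  accum=8, idx=1
  accum=13, idx=2
  accum=19, idx=3
  accum=26, idx=4
  accum=34, idx=5

Final answer: 34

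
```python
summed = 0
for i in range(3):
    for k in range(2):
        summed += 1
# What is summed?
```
Trace:
  summed=0
  summed=1, i=0, k=0
  summed=2, i=0, k=1
  summed=3, i=1, k=0
  summed=4, i=1, k=1
  summed=5, i=2, k=0
  summed=6, i=2, k=1

Final answer: 6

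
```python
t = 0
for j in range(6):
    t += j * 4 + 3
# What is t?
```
Trace:
  t=0
  t=3, j=0
  t=10, j=1
  t=21, j=2
  t=36, j=3
  t=55, j=4
  t=78, j=5

Final answer: 78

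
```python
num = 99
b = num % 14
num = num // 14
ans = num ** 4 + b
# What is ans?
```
Trace:
  num=99
  num=99, b=1
  num=7, b=1
  num=7, b=1, ans=2402

Final answer: 2402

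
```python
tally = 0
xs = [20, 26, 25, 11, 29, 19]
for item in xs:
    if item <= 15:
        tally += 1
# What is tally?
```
Trace:
  tally=0
  tally=0, item=20
  tally=0, item=26
  tally=0, item=25
  tally=1, item=11
  tally=1, item=29
  tally=1, item=19

Final answer: 1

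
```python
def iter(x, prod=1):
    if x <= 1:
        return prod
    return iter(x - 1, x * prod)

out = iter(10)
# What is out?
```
Call trace:
iter(x=10, prod=1)
  iter(x=9, prod=10)
    iter(x=8, prod=90)
      iter(x=7, prod=720)
        iter(x=6, prod=5040)
          iter(x=5, prod=30240)
            iter(x=4, prod=151200)
              iter(x=3, prod=604800)
                iter(x=2, prod=1814400)
                  iter(x=1, prod=3628800)
                  -> return 3628800
                -> return 3628800
              -> return 3628800
            -> return 3628800
          -> return 3628800
        -> return 3628800
      -> return 3628800
    -> return 3628800
  -> return 3628800
-> return 3628800

Final answer: 3628800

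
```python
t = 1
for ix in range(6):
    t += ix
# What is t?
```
Trace:
  t=1
  t=1, ix=0
  t=2, ix=1
  t=4, ix=2
  t=7, ix=3
  t=11, ix=4
  t=16, ix=5

Final answer: 16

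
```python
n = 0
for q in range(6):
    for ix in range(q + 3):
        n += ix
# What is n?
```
Trace:
  n=0
  n=0, q=0, ix=0
  n=1, q=0, ix=1
  n=3, q=0, ix=2
  n=3, q=1, ix=0
  n=4, q=1, ix=1
  n=6, q=1, ix=2
  n=9, q=1, ix=3
  n=9, q=2, ix=0
  n=10, q=2, ix=1
  n=12, q=2, ix=2
  n=15, q=2, ix=3
  n=19, q=2, ix=4
  n=19, q=3, ix=0
  n=20, q=3, ix=1
  n=22, q=3, ix=2
  n=25, q=3, ix=3
  n=29, q=3, ix=4
  n=34, q=3, ix=5
  n=34, q=4, ix=0
  n=35, q=4, ix=1
  n=37, q=4, ix=2
  n=40, q=4, ix=3
  n=44, q=4, ix=4
  n=49, q=4, ix=5
  n=55, q=4, ix=6
  n=55, q=5, ix=0
  n=56, q=5, ix=1
  n=58, q=5, ix=2
  n=61, q=5, ix=3
  n=65, q=5, ix=4
  n=70, q=5, ix=5
  n=76, q=5, ix=6
  n=83, q=5, ix=7

Final answer: 83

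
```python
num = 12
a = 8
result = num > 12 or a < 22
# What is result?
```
Trace:
  num=12
  num=12, a=8
  num=12, a=8, result=True

Final answer: True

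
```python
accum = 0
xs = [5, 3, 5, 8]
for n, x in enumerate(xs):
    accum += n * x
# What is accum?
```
Trace:
  accum=0
  accum=0, n=0, x=5
  accum=3, n=1, x=3
  accum=13, n=2, x=5
  accum=37, n=3, x=8

Final answer: 37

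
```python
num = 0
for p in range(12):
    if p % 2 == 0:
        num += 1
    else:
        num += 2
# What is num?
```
Trace:
  num=0
  num=1, p=0
  num=3, p=1
  num=4, p=2
  num=6, p=3
  num=7, p=4
  num=9, p=5
  num=10, p=6
  num=12, p=7
  num=13, p=8
  num=15, p=9
  num=16, p=10
  num=18, p=11

Final answer: 18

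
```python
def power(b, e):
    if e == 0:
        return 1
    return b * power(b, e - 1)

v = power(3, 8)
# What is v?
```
Call trace:
power(b=3, e=8)
  power(b=3, e=7)
    power(b=3, e=6)
      power(b=3, e=5)
        power(b=3, e=4)
          power(b=3, e=3)
            power(b=3, e=2)
              power(b=3, e=1)
                power(b=3, e=0)
                -> return 1
              -> return 3
            -> return 9
          -> return 27
        -> return 81
      -> return 243
    -> return 729
  -> return 2187
-> return 6561

Final answer: 6561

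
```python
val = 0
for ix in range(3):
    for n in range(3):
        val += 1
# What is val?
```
Trace:
  val=0
  val=1, ix=0, n=0
  val=2, ix=0, n=1
  val=3, ix=0, n=2
  val=4, ix=1, n=0
  val=5, ix=1, n=1
  val=6, ix=1, n=2
  val=7, ix=2, n=0
  val=8, ix=2, n=1
  val=9, ix=2, n=2

Final answer: 9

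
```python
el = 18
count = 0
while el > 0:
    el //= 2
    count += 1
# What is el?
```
Trace:
  el=18
  el=18, count=0
  el=9, count=1
  el=4, count=2
  el=2, count=3
  el=1, count=4
  el=0, count=5

Final answer: 0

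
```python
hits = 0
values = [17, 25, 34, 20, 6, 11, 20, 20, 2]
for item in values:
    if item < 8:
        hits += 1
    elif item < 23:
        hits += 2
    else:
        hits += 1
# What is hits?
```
Trace:
  hits=0
  hits=2, item=17
  hits=3, item=25
  hits=4, item=34
  hits=6, item=20
  hits=7, item=6
  hits=9, item=11
  hits=11, item=20
  hits=13, item=20
  hits=14, item=2

Final answer: 14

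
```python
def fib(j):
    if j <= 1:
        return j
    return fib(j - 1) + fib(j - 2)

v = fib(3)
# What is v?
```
Call trace:
fib(j=3)
  fib(j=2)
    fib(j=1)
    -> return 1
    fib(j=0)
    -> return 0
  -> return 1
  fib(j=1)
  -> return 1
-> return 2

Final answer: 2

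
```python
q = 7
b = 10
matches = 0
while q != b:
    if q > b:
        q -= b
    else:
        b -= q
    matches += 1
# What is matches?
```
Trace:
  q=7
  q=7, b=10
  q=7, b=10, matches=0
  q=7, b=3, matches=1
  q=4, b=3, matches=2
  q=1, b=3, matches=3
  q=1, b=2, matches=4
  q=1, b=1, matches=5

Final answer: 5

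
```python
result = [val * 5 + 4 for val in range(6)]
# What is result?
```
Trace:
  val=0
  val=1
  val=2
  val=3
  val=4
  val=5
  result=[4, 9, 14, 19, 24, 29]

Final answer: [4, 9, 14, 19, 24, 29]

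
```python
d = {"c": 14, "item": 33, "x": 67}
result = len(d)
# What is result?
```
Trace:
  d={'c': 14, 'item': 33, 'x': 67}
  d={'c': 14, 'item': 33, 'x': 67}, result=3

Final answer: 3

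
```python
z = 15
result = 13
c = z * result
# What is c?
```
Trace:
  z=15
  z=15, result=13
  z=15, result=13, c=195

Final answer: 195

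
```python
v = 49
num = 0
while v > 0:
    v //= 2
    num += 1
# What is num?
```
Trace:
  v=49
  v=49, num=0
  v=24, num=1
  v=12, num=2
  v=6, num=3
  v=3, num=4
  v=1, num=5
  v=0, num=6

Final answer: 6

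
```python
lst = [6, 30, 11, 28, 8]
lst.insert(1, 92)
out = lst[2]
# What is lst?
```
Trace:
  lst=[6, 30, 11, 28, 8]
  lst=[6, 92, 30, 11, 28, 8]
  lst=[6, 92, 30, 11, 28, 8], out=30

Final answer: [6, 92, 30, 11, 28, 8]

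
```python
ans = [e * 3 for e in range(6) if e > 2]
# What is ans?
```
Trace:
  e=0
  e=1
  e=2
  e=3
  e=4
  e=5
  ans=[9, 12, 15]

Final answer: [9, 12, 15]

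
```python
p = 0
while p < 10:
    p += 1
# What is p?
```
Trace:
  p=0
  p=1
  p=2
  p=3
  p=4
  p=5
  p=6
  p=7
  p=8
  p=9
  p=10

Final answer: 10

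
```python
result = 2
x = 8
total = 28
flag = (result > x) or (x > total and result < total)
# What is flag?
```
Trace:
  result=2
  result=2, x=8
  result=2, x=8, total=28
  result=2, x=8, total=28, flag=False

Final answer: False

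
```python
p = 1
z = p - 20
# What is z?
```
Trace:
  p=1
  p=1, z=-19

Final answer: -19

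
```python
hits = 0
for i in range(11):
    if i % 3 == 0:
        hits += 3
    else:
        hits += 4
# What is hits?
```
Trace:
  hits=0
  hits=3, i=0
  hits=7, i=1
  hits=11, i=2
  hits=14, i=3
  hits=18, i=4
  hits=22, i=5
  hits=25, i=6
  hits=29, i=7
  hits=33, i=8
  hits=36, i=9
  hits=40, i=10

Final answer: 40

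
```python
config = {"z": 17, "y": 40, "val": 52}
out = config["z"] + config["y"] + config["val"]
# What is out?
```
Trace:
  config={'z': 17, 'y': 40, 'val': 52}
  config={'z': 17, 'y': 40, 'val': 52}, out=109

Final answer: 109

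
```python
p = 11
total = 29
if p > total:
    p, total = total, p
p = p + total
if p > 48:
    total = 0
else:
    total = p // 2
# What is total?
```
Trace:
  p=11
  p=11, total=29
  p=11, total=29
  p=40, total=29
  p=40, total=20

Final answer: 20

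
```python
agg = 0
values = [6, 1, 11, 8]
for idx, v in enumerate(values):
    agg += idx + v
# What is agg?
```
Trace:
  agg=0
  agg=6, idx=0, v=6
  agg=8, idx=1, v=1
  agg=21, idx=2, v=11
  agg=32, idx=3, v=8

Final answer: 32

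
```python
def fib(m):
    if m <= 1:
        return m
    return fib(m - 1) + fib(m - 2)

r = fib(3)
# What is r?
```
Call trace:
fib(m=3)
  fib(m=2)
    fib(m=1)
    -> return 1
    fib(m=0)
    -> return 0
  -> return 1
  fib(m=1)
  -> return 1
-> return 2

Final answer: 2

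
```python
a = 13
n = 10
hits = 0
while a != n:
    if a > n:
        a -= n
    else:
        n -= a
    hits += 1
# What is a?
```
Trace:
  a=13
  a=13, n=10
  a=13, n=10, hits=0
  a=3, n=10, hits=1
  a=3, n=7, hits=2
  a=3, n=4, hits=3
  a=3, n=1, hits=4
  a=2, n=1, hits=5
  a=1, n=1, hits=6

Final answer: 1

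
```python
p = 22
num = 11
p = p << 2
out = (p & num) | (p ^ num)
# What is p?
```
Trace:
  p=22
  p=22, num=11
  p=88, num=11
  p=88, num=11, out=91

Final answer: 88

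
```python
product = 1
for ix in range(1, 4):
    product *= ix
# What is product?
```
Trace:
  product=1
  product=1, ix=1
  product=2, ix=2
  product=6, ix=3

Final answer: 6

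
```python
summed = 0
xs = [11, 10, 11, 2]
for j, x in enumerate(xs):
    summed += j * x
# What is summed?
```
Trace:
  summed=0
  summed=0, j=0, x=11
  summed=10, j=1, x=10
  summed=32, j=2, x=11
  summed=38, j=3, x=2

Final answer: 38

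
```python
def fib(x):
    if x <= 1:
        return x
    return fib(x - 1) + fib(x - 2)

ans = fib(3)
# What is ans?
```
Call trace:
fib(x=3)
  fib(x=2)
    fib(x=1)
    -> return 1
    fib(x=0)
    -> return 0
  -> return 1
  fib(x=1)
  -> return 1
-> return 2

Final answer: 2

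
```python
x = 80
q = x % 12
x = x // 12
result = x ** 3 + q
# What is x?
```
Trace:
  x=80
  x=80, q=8
  x=6, q=8
  x=6, q=8, result=224

Final answer: 6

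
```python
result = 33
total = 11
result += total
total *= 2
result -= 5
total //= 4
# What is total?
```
Trace:
  result=33
  result=33, total=11
  result=44, total=11
  result=44, total=22
  result=39, total=22
  result=39, total=5

Final answer: 5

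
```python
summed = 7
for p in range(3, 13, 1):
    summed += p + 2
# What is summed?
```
Trace:
  summed=7
  summed=12, p=3
  summed=18, p=4
  summed=25, p=5
  summed=33, p=6
  summed=42, p=7
  summed=52, p=8
  summed=63, p=9
  summed=75, p=10
  summed=88, p=11
  summed=102, p=12

Final answer: 102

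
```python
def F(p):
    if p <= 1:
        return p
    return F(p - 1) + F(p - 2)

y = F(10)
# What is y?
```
Call trace (a repeated sub-call is expanded the first time; later identical calls just restate its return value):
F(p=10)
  F(p=9)
    F(p=8)
      F(p=7)
        F(p=6)
          F(p=5)
            F(p=4)
              F(p=3)
                F(p=2)
                  F(p=1)
                  -> return 1
                  F(p=0)
                  -> return 0
                -> return 1
                F(p=1)
                -> return 1
              -> return 2
              F(p=2) -> return 1  (same call as traced above)
            -> return 3
            F(p=3) -> return 2  (same call as traced above)
          -> return 5
          F(p=4) -> return 3  (same call as traced above)
        -> return 8
        F(p=5) -> return 5  (same call as traced above)
      -> return 13
      F(p=6) -> return 8  (same call as traced above)
    -> return 21
    F(p=7) -> return 13  (same call as traced above)
  -> return 34
  F(p=8) -> return 21  (same call as traced above)
-> return 55

Final answer: 55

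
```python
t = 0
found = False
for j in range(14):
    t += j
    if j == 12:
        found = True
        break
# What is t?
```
Trace:
  t=0
  t=0, found=False
  t=0, found=False, j=0
  t=1, found=False, j=1
  t=3, found=False, j=2
  t=6, found=False, j=3
  t=10, found=False, j=4
  t=15, found=False, j=5
  t=21, found=False, j=6
  t=28, found=False, j=7
  t=36, found=False, j=8
  t=45, found=False, j=9
  t=55, found=False, j=10
  t=66, found=False, j=11
  t=78, found=True, j=12

Final answer: 78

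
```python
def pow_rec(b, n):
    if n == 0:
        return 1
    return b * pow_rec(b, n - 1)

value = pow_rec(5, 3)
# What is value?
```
Call trace:
pow_rec(b=5, n=3)
  pow_rec(b=5, n=2)
    pow_rec(b=5, n=1)
      pow_rec(b=5, n=0)
      -> return 1
    -> return 5
  -> return 25
-> return 125

Final answer: 125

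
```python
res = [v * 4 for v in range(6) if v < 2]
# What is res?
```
Trace:
  v=0
  v=1
  v=2
  v=3
  v=4
  v=5
  res=[0, 4]

Final answer: [0, 4]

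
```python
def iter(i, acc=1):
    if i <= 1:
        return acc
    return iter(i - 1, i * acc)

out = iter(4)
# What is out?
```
Call trace:
iter(i=4, acc=1)
  iter(i=3, acc=4)
    iter(i=2, acc=12)
      iter(i=1, acc=24)
      -> return 24
    -> return 24
  -> return 24
-> return 24

Final answer: 24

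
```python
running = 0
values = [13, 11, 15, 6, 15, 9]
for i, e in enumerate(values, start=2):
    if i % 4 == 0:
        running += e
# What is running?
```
Trace:
  running=0
  running=0, i=2, e=13
  running=0, i=3, e=11
  running=15, i=4, e=15
  running=15, i=5, e=6
  running=15, i=6, e=15
  running=15, i=7, e=9

Final answer: 15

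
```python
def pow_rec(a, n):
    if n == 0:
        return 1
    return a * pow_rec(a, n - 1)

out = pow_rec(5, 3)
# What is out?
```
Call trace:
pow_rec(a=5, n=3)
  pow_rec(a=5, n=2)
    pow_rec(a=5, n=1)
      pow_rec(a=5, n=0)
      -> return 1
    -> return 5
  -> return 25
-> return 125

Final answer: 125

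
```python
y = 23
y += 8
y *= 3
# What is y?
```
Trace:
  y=23
  y=31
  y=93

Final answer: 93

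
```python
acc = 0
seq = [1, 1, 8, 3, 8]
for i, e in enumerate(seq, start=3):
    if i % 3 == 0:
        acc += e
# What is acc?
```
Trace:
  acc=0
  acc=1, i=3, e=1
  acc=1, i=4, e=1
  acc=1, i=5, e=8
  acc=4, i=6, e=3
  acc=4, i=7, e=8

Final answer: 4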